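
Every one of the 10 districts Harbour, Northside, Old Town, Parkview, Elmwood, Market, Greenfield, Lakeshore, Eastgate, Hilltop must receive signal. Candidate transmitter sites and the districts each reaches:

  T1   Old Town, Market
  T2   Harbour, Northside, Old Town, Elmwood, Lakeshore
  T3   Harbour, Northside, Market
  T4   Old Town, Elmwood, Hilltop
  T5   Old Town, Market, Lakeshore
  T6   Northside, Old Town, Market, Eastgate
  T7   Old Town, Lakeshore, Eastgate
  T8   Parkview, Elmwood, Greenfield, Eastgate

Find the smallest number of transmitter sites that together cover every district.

4

T1, T2, T4, T8 together cover {Harbour, Northside, Old Town, Parkview, Elmwood, Market, Greenfield, Lakeshore, Eastgate, Hilltop} — every district.
No 3 of the 8 transmitter sites cover everything (all 56 triples fall short), so 4 is minimum.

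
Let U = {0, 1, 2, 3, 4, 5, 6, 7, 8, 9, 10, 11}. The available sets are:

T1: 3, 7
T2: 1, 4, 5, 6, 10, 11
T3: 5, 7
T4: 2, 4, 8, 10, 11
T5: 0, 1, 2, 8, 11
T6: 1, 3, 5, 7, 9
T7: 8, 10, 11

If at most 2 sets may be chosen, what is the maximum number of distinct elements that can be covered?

Choosing T4, T6 covers {1, 2, 3, 4, 5, 7, 8, 9, 10, 11} — 10 elements.
No choice of 2 sets does better; here 0, 6 are left uncovered.

10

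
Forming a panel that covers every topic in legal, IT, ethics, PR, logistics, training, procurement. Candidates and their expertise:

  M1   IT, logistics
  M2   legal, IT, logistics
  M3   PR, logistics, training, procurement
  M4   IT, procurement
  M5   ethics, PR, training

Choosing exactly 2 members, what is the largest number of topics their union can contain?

Choosing M2, M3 covers {legal, IT, PR, logistics, training, procurement} — 6 topics.
No choice of 2 members does better; here ethics is left uncovered.

6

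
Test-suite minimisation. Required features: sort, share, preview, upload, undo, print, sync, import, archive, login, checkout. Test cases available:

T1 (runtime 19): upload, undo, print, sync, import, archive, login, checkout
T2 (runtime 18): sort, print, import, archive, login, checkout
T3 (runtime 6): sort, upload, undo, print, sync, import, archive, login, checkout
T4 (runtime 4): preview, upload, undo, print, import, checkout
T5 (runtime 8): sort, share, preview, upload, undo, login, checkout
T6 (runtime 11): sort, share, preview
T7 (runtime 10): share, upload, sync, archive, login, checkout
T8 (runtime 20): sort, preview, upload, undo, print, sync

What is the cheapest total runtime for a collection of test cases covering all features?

14

T3, T5 cover every feature at runtime 6 + 8 = 14.
Any cover uses at least 2 test cases; among all covering selections none totals below 14.
Greedy by coverage-per-runtime would pick T3, T4, T5 for 18 — worse than the optimum 14.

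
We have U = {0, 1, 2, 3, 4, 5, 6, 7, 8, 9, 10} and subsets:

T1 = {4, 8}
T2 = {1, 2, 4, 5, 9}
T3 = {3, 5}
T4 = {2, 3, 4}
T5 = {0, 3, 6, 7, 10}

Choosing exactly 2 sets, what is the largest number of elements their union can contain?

Choosing T2, T5 covers {0, 1, 2, 3, 4, 5, 6, 7, 9, 10} — 10 elements.
No choice of 2 sets does better; here 8 is left uncovered.

10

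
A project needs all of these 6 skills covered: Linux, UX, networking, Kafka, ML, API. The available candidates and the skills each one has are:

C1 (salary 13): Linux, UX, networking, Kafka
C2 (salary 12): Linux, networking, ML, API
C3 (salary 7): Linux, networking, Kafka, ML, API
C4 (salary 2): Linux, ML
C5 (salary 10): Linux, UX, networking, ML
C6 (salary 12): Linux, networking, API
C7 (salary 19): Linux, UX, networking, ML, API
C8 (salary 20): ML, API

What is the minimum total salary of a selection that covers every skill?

C3, C5 cover every skill at salary 7 + 10 = 17.
Any cover uses at least 2 candidates; among all covering selections none totals below 17.
Greedy by coverage-per-salary would pick C4, C3, C5 for 19 — worse than the optimum 17.

17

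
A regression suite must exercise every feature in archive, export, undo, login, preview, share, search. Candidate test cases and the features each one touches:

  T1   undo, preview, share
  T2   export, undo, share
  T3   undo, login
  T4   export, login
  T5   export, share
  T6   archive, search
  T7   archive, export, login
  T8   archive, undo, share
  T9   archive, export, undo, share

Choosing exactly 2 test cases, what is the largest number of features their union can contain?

6

Choosing T1, T7 covers {archive, export, undo, login, preview, share} — 6 features.
No choice of 2 test cases does better; here search is left uncovered.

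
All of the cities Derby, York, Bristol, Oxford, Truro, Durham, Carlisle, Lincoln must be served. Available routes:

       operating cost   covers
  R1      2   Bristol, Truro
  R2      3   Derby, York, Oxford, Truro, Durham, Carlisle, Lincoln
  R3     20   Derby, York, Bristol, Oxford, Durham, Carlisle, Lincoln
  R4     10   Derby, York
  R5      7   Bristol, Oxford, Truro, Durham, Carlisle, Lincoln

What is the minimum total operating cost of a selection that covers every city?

5

R1, R2 cover every city at operating cost 2 + 3 = 5.
Any cover uses at least 2 routes; among all covering selections none totals below 5.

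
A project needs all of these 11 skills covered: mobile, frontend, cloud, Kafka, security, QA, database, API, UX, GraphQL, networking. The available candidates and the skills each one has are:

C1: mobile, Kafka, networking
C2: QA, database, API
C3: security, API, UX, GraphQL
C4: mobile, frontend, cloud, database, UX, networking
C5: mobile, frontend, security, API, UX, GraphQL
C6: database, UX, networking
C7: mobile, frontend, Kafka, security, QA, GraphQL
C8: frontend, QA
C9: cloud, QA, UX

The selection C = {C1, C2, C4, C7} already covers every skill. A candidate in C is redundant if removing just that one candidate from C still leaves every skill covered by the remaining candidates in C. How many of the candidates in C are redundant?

Drop C1: the rest still cover every skill — redundant.
Drop C2: API uncovered — not redundant.
Drop C4: cloud, UX uncovered — not redundant.
Drop C7: security, GraphQL uncovered — not redundant.
1 redundant: C1.

1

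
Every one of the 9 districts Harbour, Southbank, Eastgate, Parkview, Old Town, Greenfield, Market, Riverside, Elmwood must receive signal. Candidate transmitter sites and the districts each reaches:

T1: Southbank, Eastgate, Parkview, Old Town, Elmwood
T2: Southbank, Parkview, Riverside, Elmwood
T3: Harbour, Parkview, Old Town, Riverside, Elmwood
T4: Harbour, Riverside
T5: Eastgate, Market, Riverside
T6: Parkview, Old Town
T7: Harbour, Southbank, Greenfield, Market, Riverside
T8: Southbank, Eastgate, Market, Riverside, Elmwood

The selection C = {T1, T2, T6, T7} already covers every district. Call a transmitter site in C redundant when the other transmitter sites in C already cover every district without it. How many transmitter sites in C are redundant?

2

Drop T1: Eastgate uncovered — not redundant.
Drop T2: the rest still cover every district — redundant.
Drop T6: the rest still cover every district — redundant.
Drop T7: Harbour, Greenfield, Market uncovered — not redundant.
2 redundant: T2, T6.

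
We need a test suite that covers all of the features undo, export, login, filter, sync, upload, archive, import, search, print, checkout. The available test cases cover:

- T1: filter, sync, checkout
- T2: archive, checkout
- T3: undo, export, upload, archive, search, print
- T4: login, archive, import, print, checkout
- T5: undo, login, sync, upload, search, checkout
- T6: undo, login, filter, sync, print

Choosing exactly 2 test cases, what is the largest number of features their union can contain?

9

Choosing T1, T3 covers {undo, export, filter, sync, upload, archive, search, print, checkout} — 9 features.
No choice of 2 test cases does better; here login, import are left uncovered.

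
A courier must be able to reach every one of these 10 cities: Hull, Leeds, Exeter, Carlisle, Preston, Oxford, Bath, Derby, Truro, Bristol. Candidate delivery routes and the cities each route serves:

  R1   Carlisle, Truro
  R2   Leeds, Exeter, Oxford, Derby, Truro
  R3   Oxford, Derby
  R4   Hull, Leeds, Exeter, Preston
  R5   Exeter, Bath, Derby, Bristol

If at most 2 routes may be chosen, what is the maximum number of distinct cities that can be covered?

Choosing R2, R4 covers {Hull, Leeds, Exeter, Preston, Oxford, Derby, Truro} — 7 cities.
No choice of 2 routes does better; here Carlisle, Bath, Bristol are left uncovered.

7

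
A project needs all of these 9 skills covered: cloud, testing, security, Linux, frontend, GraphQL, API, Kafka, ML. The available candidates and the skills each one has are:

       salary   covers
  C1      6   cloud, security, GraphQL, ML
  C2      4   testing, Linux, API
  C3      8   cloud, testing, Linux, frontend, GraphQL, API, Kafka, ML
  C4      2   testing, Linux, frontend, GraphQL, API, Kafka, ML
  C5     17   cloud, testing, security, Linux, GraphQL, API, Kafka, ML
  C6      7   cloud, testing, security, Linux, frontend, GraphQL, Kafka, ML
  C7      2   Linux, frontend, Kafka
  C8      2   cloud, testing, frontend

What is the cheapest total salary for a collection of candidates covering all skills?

8

C1, C4 cover every skill at salary 6 + 2 = 8.
Any cover uses at least 2 candidates; among all covering selections none totals below 8.
Greedy by coverage-per-salary would pick C4, C8, C1 for 10 — worse than the optimum 8.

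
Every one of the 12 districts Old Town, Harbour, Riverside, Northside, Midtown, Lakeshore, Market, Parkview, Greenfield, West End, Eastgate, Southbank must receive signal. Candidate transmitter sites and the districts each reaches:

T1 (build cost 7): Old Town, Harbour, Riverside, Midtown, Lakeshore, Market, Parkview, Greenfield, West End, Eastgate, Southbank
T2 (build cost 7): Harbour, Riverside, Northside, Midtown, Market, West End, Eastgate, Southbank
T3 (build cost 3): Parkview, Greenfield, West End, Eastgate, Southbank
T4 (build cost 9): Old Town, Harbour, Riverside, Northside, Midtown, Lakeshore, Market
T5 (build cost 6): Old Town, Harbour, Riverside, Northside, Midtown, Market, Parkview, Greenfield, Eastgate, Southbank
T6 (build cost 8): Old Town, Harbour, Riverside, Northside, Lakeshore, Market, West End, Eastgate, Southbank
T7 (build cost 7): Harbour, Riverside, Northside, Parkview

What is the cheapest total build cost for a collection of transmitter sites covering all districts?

12

T3, T4 cover every district at build cost 3 + 9 = 12.
Any cover uses at least 2 transmitter sites; among all covering selections none totals below 12.
Greedy by coverage-per-build cost would pick T3, T5, T1 for 16 — worse than the optimum 12.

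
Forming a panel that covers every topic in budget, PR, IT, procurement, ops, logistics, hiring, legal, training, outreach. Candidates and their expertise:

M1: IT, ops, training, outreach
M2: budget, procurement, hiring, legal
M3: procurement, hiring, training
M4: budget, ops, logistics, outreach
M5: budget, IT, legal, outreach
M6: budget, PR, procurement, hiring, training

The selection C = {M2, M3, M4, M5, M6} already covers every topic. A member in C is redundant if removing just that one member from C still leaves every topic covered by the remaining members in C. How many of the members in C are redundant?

Drop M2: the rest still cover every topic — redundant.
Drop M3: the rest still cover every topic — redundant.
Drop M4: ops, logistics uncovered — not redundant.
Drop M5: IT uncovered — not redundant.
Drop M6: PR uncovered — not redundant.
2 redundant: M2, M3.

2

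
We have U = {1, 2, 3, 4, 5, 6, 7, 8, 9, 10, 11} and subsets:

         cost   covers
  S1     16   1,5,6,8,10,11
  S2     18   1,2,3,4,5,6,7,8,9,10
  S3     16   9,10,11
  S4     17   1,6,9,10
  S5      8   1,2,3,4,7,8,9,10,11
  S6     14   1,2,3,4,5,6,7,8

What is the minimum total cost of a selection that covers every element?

22

S5, S6 cover every element at cost 8 + 14 = 22.
Any cover uses at least 2 sets; among all covering selections none totals below 22.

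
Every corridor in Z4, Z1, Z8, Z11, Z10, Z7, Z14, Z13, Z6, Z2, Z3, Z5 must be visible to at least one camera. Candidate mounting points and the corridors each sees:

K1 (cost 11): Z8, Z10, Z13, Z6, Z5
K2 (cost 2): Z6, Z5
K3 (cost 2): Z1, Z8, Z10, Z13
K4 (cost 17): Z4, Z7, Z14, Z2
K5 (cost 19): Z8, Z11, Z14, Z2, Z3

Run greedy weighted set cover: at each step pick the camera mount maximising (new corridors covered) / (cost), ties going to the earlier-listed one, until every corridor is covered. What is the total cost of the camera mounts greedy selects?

Pick 1: K3 adds 4 new (Z1, Z8, Z10, Z13) at cost 2 (ratio 4/2).
Pick 2: K2 adds 2 new (Z6, Z5) at cost 2 (ratio 2/2).
Pick 3: K4 adds 4 new (Z4, Z7, Z14, Z2) at cost 17 (ratio 4/17).
Pick 4: K5 adds 2 new (Z11, Z3) at cost 19 (ratio 2/19).
Greedy total cost: 2 + 2 + 17 + 19 = 40.

40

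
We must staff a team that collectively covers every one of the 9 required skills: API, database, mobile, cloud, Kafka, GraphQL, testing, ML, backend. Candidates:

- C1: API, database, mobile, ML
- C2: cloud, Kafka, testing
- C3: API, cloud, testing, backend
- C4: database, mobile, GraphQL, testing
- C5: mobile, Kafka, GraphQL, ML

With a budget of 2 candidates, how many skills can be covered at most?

Choosing C3, C5 covers {API, mobile, cloud, Kafka, GraphQL, testing, ML, backend} — 8 skills.
No choice of 2 candidates does better; here database is left uncovered.

8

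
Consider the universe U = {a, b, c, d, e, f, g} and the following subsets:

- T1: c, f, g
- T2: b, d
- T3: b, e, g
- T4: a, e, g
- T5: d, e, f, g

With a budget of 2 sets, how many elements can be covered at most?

Choosing T1, T2 covers {b, c, d, f, g} — 5 elements.
No choice of 2 sets does better; here a, e are left uncovered.

5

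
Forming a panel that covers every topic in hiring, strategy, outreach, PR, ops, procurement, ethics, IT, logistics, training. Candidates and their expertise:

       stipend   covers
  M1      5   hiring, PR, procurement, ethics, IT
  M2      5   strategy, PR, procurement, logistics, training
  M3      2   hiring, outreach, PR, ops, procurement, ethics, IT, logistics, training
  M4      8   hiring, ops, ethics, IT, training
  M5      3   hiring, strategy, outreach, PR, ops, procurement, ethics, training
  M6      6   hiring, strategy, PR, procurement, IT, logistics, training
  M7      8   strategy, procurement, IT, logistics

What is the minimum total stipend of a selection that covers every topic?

M3, M5 cover every topic at stipend 2 + 3 = 5.
Any cover uses at least 2 members; among all covering selections none totals below 5.

5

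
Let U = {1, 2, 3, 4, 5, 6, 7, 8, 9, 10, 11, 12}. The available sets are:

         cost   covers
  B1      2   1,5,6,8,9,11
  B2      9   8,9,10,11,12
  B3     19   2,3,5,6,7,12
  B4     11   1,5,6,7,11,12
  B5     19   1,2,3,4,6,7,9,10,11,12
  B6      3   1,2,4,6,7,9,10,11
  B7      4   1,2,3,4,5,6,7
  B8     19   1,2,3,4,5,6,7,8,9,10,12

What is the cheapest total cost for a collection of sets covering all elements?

13

B2, B7 cover every element at cost 9 + 4 = 13.
Any cover uses at least 2 sets; among all covering selections none totals below 13.
Greedy by coverage-per-cost would pick B1, B6, B7, B2 for 18 — worse than the optimum 13.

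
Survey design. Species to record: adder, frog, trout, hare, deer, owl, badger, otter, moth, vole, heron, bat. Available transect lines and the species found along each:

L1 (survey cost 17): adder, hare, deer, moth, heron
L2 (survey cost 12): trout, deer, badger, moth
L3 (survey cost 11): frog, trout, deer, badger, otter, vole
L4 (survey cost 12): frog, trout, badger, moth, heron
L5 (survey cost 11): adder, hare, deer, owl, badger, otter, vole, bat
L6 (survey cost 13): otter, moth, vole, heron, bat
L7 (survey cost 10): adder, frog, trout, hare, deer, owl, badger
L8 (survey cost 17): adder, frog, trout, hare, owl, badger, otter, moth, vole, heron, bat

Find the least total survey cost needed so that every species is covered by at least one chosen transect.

23

L4, L5 cover every species at survey cost 12 + 11 = 23.
Any cover uses at least 2 transects; among all covering selections none totals below 23.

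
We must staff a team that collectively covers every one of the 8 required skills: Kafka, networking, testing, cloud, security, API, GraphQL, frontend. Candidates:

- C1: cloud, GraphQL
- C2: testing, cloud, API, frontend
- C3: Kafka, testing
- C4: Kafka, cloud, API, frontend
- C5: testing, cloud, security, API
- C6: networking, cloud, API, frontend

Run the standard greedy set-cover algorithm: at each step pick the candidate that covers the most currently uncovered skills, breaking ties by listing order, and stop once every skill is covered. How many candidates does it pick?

5

Pick 1: C2 covers 4 new skills (testing, cloud, API, frontend).
Pick 2: C1 covers 1 new skills (GraphQL).
Pick 3: C3 covers 1 new skills (Kafka).
Pick 4: C5 covers 1 new skills (security).
Pick 5: C6 covers 1 new skills (networking).
Greedy uses 5 candidates. (The true minimum is 4.)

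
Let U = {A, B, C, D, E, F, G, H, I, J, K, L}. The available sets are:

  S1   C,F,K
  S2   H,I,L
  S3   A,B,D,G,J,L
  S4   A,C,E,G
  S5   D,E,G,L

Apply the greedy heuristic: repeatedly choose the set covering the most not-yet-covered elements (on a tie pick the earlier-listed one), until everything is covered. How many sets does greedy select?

4

Pick 1: S3 covers 6 new elements (A, B, D, G, J, L).
Pick 2: S1 covers 3 new elements (C, F, K).
Pick 3: S2 covers 2 new elements (H, I).
Pick 4: S4 covers 1 new elements (E).
Greedy uses 4 sets.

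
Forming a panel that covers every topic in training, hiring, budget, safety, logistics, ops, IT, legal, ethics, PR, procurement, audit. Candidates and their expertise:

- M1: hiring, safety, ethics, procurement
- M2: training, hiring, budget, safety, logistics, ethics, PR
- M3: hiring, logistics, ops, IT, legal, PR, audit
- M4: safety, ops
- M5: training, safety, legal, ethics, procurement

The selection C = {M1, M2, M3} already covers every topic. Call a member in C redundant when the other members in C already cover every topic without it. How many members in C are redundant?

Drop M1: procurement uncovered — not redundant.
Drop M2: training, budget uncovered — not redundant.
Drop M3: ops, IT, legal, audit uncovered — not redundant.
None of the members in C is redundant.

0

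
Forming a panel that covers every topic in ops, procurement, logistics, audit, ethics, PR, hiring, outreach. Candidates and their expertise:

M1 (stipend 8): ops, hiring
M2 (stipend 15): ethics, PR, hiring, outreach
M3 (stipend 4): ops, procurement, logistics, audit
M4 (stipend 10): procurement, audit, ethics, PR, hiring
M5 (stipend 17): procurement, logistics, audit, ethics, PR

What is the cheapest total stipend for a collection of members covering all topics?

M2, M3 cover every topic at stipend 15 + 4 = 19.
Any cover uses at least 2 members; among all covering selections none totals below 19.

19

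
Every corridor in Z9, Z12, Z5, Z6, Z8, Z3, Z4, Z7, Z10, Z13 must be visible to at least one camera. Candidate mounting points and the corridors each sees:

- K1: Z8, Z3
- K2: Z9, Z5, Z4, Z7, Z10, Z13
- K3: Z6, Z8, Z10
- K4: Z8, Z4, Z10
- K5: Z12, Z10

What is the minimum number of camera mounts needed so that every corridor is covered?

K1, K2, K3, K5 together cover {Z9, Z12, Z5, Z6, Z8, Z3, Z4, Z7, Z10, Z13} — every corridor.
No 3 of the 5 camera mounts cover everything (all 10 triples fall short), so 4 is minimum.

4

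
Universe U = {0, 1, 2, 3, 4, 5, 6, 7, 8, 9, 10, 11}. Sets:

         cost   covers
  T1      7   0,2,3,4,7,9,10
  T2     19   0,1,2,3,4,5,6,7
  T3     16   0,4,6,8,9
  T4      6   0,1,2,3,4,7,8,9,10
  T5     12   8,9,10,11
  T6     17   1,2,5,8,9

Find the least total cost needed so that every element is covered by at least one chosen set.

T2, T5 cover every element at cost 19 + 12 = 31.
Any cover uses at least 2 sets; among all covering selections none totals below 31.
Greedy by coverage-per-cost would pick T4, T2, T5 for 37 — worse than the optimum 31.

31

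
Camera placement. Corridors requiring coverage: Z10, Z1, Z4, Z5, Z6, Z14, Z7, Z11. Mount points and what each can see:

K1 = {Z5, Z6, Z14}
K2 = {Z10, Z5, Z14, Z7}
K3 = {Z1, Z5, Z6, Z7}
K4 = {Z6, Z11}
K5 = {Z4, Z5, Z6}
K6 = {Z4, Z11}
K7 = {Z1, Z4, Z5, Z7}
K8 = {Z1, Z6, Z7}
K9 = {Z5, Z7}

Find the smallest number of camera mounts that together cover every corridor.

3

K2, K3, K6 together cover {Z10, Z1, Z4, Z5, Z6, Z14, Z7, Z11} — every corridor.
No 2 of the 9 camera mounts cover everything (all 36 pairs fall short), so 3 is minimum.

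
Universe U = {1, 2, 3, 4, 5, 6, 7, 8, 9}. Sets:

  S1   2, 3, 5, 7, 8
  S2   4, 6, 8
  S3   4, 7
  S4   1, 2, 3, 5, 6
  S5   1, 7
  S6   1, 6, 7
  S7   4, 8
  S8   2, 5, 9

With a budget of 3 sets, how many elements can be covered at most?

Choosing S1, S2, S4 covers {1, 2, 3, 4, 5, 6, 7, 8} — 8 elements.
No choice of 3 sets does better; here 9 is left uncovered.

8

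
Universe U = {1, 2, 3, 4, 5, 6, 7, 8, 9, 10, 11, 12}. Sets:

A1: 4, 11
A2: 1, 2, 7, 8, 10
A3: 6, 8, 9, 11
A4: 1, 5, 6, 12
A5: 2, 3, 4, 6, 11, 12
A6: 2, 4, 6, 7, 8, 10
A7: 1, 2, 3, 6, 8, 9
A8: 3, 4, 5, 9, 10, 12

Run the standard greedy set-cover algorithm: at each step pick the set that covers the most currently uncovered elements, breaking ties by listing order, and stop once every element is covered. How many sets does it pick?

Pick 1: A5 covers 6 new elements (2, 3, 4, 6, 11, 12).
Pick 2: A2 covers 4 new elements (1, 7, 8, 10).
Pick 3: A8 covers 2 new elements (5, 9).
Greedy uses 3 sets.

3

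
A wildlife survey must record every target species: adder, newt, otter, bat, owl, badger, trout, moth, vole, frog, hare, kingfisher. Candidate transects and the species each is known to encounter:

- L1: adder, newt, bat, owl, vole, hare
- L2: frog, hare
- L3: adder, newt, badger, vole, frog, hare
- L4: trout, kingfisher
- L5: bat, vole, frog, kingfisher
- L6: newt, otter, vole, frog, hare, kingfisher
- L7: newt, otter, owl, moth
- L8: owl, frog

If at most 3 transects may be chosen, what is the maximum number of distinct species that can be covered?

11

Choosing L3, L4, L7 covers {adder, newt, otter, owl, badger, trout, moth, vole, frog, hare, kingfisher} — 11 species.
No choice of 3 transects does better; here bat is left uncovered.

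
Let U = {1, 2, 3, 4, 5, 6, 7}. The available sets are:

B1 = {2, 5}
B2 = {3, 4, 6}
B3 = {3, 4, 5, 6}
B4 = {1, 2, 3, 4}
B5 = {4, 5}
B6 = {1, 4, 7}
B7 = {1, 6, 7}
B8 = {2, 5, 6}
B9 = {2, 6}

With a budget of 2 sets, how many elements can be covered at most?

Choosing B3, B4 covers {1, 2, 3, 4, 5, 6} — 6 elements.
No choice of 2 sets does better; here 7 is left uncovered.

6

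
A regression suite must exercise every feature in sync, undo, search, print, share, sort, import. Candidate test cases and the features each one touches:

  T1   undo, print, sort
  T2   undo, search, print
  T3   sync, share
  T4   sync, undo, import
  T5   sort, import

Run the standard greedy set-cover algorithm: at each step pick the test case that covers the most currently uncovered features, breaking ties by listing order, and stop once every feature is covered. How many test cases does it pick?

4

Pick 1: T1 covers 3 new features (undo, print, sort).
Pick 2: T3 covers 2 new features (sync, share).
Pick 3: T2 covers 1 new features (search).
Pick 4: T4 covers 1 new features (import).
Greedy uses 4 test cases. (The true minimum is 3.)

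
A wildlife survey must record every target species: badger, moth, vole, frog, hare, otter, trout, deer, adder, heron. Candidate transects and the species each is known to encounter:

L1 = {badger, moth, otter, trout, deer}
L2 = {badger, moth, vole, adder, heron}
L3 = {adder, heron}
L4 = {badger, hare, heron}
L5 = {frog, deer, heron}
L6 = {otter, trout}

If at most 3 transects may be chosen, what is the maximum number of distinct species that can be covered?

Choosing L1, L2, L4 covers {badger, moth, vole, hare, otter, trout, deer, adder, heron} — 9 species.
No choice of 3 transects does better; here frog is left uncovered.

9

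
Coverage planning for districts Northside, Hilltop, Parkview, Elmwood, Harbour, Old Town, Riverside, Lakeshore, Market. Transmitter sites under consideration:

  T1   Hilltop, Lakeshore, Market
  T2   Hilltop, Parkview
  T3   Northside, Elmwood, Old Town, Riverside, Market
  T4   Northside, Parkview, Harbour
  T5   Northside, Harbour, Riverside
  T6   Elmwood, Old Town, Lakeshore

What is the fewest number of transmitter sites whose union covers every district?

3

T1, T3, T4 together cover {Northside, Hilltop, Parkview, Elmwood, Harbour, Old Town, Riverside, Lakeshore, Market} — every district.
No 2 of the 6 transmitter sites cover everything (all 15 pairs fall short), so 3 is minimum.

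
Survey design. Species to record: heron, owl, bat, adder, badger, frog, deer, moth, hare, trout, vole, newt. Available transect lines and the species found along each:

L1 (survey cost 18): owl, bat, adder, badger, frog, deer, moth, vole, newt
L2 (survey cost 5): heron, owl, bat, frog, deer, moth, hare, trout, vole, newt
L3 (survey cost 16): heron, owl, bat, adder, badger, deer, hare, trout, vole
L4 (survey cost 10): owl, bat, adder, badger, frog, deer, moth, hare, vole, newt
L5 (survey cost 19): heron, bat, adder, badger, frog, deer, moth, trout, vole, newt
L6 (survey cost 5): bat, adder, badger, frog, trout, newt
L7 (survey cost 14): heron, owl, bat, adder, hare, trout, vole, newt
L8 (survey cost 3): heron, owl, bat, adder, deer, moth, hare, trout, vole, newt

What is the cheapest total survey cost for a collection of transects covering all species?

8

L6, L8 cover every species at survey cost 5 + 3 = 8.
Any cover uses at least 2 transects; among all covering selections none totals below 8.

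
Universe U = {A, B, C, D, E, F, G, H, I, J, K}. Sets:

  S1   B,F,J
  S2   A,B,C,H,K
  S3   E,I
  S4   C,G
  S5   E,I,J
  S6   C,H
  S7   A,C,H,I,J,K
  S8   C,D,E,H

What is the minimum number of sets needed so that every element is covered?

S1, S4, S7, S8 together cover {A, B, C, D, E, F, G, H, I, J, K} — every element.
No 3 of the 8 sets cover everything (all 56 triples fall short), so 4 is minimum.

4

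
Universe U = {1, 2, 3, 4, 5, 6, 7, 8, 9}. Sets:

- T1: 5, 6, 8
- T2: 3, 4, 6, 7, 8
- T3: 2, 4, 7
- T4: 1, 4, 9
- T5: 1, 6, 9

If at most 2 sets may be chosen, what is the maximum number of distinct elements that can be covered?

Choosing T2, T4 covers {1, 3, 4, 6, 7, 8, 9} — 7 elements.
No choice of 2 sets does better; here 2, 5 are left uncovered.

7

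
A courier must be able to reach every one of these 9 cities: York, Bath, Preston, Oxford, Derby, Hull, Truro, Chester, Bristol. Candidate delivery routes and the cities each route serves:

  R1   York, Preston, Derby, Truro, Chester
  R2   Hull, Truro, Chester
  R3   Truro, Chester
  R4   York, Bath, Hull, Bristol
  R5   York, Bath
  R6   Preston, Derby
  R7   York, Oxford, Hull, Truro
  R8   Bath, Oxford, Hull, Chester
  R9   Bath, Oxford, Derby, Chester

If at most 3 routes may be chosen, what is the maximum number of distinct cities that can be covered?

Choosing R1, R4, R7 covers {York, Bath, Preston, Oxford, Derby, Hull, Truro, Chester, Bristol} — 9 cities.
That is all 9 cities.

9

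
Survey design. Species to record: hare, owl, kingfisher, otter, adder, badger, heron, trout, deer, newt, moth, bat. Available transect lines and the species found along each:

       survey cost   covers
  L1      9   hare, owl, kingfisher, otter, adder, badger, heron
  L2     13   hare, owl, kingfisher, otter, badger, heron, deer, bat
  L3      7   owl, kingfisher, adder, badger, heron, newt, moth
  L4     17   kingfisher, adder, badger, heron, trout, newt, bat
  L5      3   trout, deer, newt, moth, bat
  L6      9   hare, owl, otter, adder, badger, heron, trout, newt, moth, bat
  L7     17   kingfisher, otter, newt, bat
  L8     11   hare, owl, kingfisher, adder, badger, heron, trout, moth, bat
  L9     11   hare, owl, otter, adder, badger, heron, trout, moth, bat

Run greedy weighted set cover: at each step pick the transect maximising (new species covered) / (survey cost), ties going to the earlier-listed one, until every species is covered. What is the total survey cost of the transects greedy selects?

Pick 1: L5 adds 5 new (trout, deer, newt, moth, bat) at survey cost 3 (ratio 5/3).
Pick 2: L1 adds 7 new (hare, owl, kingfisher, otter, adder, badger, heron) at survey cost 9 (ratio 7/9).
Greedy total survey cost: 3 + 9 = 12.

12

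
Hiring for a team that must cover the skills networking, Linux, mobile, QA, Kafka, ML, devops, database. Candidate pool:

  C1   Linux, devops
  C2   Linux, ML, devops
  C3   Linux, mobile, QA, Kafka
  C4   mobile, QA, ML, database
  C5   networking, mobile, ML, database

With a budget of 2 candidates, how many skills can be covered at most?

Choosing C3, C5 covers {networking, Linux, mobile, QA, Kafka, ML, database} — 7 skills.
No choice of 2 candidates does better; here devops is left uncovered.

7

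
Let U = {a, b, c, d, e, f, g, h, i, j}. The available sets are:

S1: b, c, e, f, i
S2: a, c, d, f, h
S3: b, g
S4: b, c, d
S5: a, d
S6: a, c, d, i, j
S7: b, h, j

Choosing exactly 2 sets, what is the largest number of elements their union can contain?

8

Choosing S1, S2 covers {a, b, c, d, e, f, h, i} — 8 elements.
No choice of 2 sets does better; here g, j are left uncovered.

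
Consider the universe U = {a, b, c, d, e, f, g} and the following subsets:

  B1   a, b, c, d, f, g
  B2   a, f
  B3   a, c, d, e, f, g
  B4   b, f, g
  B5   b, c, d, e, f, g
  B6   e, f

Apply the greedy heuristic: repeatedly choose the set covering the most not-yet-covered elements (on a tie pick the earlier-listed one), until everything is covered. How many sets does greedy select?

2

Pick 1: B1 covers 6 new elements (a, b, c, d, f, g).
Pick 2: B3 covers 1 new elements (e).
Greedy uses 2 sets.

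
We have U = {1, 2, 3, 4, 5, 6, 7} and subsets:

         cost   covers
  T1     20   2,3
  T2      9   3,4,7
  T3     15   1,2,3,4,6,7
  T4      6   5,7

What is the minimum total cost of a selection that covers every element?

T3, T4 cover every element at cost 15 + 6 = 21.
Any cover uses at least 2 sets; among all covering selections none totals below 21.

21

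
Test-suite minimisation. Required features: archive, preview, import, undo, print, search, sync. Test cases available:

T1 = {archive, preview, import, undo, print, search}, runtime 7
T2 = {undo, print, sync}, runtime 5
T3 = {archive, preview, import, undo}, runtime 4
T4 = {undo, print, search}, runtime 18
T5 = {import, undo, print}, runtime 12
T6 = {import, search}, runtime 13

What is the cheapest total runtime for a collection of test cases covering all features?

T1, T2 cover every feature at runtime 7 + 5 = 12.
Any cover uses at least 2 test cases; among all covering selections none totals below 12.
Greedy by coverage-per-runtime would pick T3, T2, T1 for 16 — worse than the optimum 12.

12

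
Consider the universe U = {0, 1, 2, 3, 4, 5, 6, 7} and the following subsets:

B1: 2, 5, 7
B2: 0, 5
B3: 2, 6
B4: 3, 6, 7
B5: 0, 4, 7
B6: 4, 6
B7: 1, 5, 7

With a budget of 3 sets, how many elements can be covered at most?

7

Choosing B1, B4, B5 covers {0, 2, 3, 4, 5, 6, 7} — 7 elements.
No choice of 3 sets does better; here 1 is left uncovered.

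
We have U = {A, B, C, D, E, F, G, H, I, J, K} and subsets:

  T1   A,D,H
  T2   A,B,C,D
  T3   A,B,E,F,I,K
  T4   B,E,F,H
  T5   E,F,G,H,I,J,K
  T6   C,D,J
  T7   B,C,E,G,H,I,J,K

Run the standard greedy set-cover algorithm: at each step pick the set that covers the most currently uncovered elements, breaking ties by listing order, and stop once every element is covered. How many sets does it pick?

3

Pick 1: T7 covers 8 new elements (B, C, E, G, H, I, J, K).
Pick 2: T1 covers 2 new elements (A, D).
Pick 3: T3 covers 1 new elements (F).
Greedy uses 3 sets. (The true minimum is 2.)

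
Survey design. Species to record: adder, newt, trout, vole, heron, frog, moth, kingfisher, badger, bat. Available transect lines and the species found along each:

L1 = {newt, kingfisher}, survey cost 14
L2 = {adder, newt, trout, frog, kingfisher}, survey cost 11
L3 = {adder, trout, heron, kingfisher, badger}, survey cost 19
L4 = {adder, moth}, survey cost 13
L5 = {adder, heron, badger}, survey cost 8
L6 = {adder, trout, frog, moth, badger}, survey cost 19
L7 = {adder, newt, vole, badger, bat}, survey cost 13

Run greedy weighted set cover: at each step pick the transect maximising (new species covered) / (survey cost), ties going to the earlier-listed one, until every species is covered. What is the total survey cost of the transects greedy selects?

Pick 1: L2 adds 5 new (adder, newt, trout, frog, kingfisher) at survey cost 11 (ratio 5/11).
Pick 2: L5 adds 2 new (heron, badger) at survey cost 8 (ratio 2/8).
Pick 3: L7 adds 2 new (vole, bat) at survey cost 13 (ratio 2/13).
Pick 4: L4 adds 1 new (moth) at survey cost 13 (ratio 1/13).
Greedy total survey cost: 11 + 8 + 13 + 13 = 45.

45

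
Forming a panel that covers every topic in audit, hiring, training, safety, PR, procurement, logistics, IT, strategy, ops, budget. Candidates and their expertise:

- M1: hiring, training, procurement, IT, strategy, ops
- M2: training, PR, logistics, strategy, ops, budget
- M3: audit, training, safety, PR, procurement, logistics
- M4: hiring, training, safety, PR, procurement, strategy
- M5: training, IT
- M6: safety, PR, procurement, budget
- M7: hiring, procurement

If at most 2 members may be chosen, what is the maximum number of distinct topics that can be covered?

Choosing M1, M3 covers {audit, hiring, training, safety, PR, procurement, logistics, IT, strategy, ops} — 10 topics.
No choice of 2 members does better; here budget is left uncovered.

10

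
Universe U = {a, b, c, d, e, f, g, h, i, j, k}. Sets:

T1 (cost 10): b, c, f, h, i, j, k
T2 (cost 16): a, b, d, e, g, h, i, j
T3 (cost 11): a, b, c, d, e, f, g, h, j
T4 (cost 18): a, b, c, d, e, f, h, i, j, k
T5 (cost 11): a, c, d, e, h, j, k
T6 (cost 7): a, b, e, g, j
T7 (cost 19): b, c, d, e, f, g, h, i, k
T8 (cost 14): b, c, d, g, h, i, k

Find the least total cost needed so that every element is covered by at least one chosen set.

T1, T3 cover every element at cost 10 + 11 = 21.
Any cover uses at least 2 sets; among all covering selections none totals below 21.

21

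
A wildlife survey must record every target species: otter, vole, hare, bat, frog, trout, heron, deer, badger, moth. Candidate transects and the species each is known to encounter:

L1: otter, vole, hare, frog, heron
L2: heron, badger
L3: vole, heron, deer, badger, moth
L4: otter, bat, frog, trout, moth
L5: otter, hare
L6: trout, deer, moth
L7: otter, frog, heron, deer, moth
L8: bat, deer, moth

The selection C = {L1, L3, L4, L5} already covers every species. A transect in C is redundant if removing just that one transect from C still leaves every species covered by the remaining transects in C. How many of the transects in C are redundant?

Drop L1: the rest still cover every species — redundant.
Drop L3: deer, badger uncovered — not redundant.
Drop L4: bat, trout uncovered — not redundant.
Drop L5: the rest still cover every species — redundant.
2 redundant: L1, L5.

2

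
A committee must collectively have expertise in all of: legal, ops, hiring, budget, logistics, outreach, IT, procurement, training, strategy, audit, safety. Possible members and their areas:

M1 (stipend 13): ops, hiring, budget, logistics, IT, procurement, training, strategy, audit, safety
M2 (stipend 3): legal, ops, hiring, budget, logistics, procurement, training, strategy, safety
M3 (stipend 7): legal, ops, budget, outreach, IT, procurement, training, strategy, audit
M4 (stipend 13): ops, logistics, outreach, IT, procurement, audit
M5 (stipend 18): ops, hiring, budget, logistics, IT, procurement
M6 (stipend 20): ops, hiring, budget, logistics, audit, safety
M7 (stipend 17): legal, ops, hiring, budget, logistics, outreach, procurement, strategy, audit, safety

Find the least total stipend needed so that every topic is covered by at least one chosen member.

M2, M3 cover every topic at stipend 3 + 7 = 10.
Any cover uses at least 2 members; among all covering selections none totals below 10.

10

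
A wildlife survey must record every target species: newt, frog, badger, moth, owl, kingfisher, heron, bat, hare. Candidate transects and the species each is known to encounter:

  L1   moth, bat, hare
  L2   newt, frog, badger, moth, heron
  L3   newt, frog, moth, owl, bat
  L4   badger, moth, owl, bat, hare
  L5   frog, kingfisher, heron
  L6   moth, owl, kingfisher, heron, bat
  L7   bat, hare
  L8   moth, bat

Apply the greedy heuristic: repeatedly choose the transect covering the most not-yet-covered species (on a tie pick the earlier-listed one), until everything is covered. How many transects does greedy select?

Pick 1: L2 covers 5 new species (newt, frog, badger, moth, heron).
Pick 2: L4 covers 3 new species (owl, bat, hare).
Pick 3: L5 covers 1 new species (kingfisher).
Greedy uses 3 transects.

3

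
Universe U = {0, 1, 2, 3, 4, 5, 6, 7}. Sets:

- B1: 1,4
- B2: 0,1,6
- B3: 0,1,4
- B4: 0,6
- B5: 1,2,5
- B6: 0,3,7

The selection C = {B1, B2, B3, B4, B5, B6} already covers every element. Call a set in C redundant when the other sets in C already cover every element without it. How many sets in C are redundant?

Drop B1: the rest still cover every element — redundant.
Drop B2: the rest still cover every element — redundant.
Drop B3: the rest still cover every element — redundant.
Drop B4: the rest still cover every element — redundant.
Drop B5: 2, 5 uncovered — not redundant.
Drop B6: 3, 7 uncovered — not redundant.
4 redundant: B1, B2, B3, B4.

4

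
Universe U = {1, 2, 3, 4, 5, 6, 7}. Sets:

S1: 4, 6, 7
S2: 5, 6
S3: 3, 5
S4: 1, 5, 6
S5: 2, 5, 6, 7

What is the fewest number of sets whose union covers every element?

S1, S3, S4, S5 together cover {1, 2, 3, 4, 5, 6, 7} — every element.
No 3 of the 5 sets cover everything (all 10 triples fall short), so 4 is minimum.

4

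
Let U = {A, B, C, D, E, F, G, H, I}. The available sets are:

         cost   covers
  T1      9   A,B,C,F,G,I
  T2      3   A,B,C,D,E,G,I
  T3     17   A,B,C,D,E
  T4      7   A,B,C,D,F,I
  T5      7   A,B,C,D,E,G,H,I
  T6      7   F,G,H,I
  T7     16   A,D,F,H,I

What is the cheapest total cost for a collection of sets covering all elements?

10

T2, T6 cover every element at cost 3 + 7 = 10.
Any cover uses at least 2 sets; among all covering selections none totals below 10.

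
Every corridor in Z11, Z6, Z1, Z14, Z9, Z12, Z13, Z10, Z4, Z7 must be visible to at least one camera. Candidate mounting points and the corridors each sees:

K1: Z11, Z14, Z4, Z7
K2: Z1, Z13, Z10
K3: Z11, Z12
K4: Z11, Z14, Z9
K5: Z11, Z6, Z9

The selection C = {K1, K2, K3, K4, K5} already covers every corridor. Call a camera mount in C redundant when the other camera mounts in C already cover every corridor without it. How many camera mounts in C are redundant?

1

Drop K1: Z4, Z7 uncovered — not redundant.
Drop K2: Z1, Z13, Z10 uncovered — not redundant.
Drop K3: Z12 uncovered — not redundant.
Drop K4: the rest still cover every corridor — redundant.
Drop K5: Z6 uncovered — not redundant.
1 redundant: K4.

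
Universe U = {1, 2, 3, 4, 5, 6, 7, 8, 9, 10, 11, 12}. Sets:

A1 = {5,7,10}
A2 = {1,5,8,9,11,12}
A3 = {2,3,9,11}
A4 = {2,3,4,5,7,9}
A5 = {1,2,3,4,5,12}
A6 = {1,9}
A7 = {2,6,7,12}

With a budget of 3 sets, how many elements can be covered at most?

11

Choosing A1, A2, A4 covers {1, 2, 3, 4, 5, 7, 8, 9, 10, 11, 12} — 11 elements.
No choice of 3 sets does better; here 6 is left uncovered.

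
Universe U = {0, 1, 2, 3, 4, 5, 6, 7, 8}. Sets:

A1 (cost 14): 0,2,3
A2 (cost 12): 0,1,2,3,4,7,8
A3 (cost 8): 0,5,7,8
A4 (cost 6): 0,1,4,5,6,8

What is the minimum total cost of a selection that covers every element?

18

A2, A4 cover every element at cost 12 + 6 = 18.
Any cover uses at least 2 sets; among all covering selections none totals below 18.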